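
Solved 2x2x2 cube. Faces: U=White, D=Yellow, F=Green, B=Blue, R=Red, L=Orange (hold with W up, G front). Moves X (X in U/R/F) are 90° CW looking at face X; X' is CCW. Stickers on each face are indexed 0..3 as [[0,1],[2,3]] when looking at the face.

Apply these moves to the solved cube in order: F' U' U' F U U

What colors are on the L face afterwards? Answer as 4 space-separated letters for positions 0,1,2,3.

Answer: W W O O

Derivation:
After move 1 (F'): F=GGGG U=WWRR R=YRYR D=OOYY L=OWOW
After move 2 (U'): U=WRWR F=OWGG R=GGYR B=YRBB L=BBOW
After move 3 (U'): U=RRWW F=BBGG R=OWYR B=GGBB L=YROW
After move 4 (F): F=GBGB U=RRWR R=WWWR D=YOYY L=YOOO
After move 5 (U): U=WRRR F=WWGB R=GGWR B=YOBB L=GBOO
After move 6 (U): U=RWRR F=GGGB R=YOWR B=GBBB L=WWOO
Query: L face = WWOO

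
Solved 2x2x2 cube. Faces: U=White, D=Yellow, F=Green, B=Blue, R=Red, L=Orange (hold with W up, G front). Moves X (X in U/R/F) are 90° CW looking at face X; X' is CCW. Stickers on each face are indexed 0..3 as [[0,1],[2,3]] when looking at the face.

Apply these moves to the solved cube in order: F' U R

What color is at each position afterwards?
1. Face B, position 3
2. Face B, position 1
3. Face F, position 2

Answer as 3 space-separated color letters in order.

After move 1 (F'): F=GGGG U=WWRR R=YRYR D=OOYY L=OWOW
After move 2 (U): U=RWRW F=YRGG R=BBYR B=OWBB L=GGOW
After move 3 (R): R=YBRB U=RRRG F=YOGY D=OBYO B=WWWB
Query 1: B[3] = B
Query 2: B[1] = W
Query 3: F[2] = G

Answer: B W G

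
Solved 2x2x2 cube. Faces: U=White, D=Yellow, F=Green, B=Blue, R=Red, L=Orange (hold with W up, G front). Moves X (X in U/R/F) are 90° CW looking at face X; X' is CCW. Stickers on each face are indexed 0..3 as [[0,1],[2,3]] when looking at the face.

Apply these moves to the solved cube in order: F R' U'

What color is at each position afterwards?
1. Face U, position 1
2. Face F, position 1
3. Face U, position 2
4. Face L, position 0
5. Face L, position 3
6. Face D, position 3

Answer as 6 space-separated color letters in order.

Answer: B Y W Y Y G

Derivation:
After move 1 (F): F=GGGG U=WWOO R=WRWR D=RRYY L=OYOY
After move 2 (R'): R=RRWW U=WBOB F=GWGO D=RGYG B=YBRB
After move 3 (U'): U=BBWO F=OYGO R=GWWW B=RRRB L=YBOY
Query 1: U[1] = B
Query 2: F[1] = Y
Query 3: U[2] = W
Query 4: L[0] = Y
Query 5: L[3] = Y
Query 6: D[3] = G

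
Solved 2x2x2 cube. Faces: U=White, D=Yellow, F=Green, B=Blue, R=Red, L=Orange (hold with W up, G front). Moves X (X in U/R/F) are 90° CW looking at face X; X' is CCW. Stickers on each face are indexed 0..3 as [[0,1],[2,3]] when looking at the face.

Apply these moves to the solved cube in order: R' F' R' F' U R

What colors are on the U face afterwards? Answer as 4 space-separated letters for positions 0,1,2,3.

After move 1 (R'): R=RRRR U=WBWB F=GWGW D=YGYG B=YBYB
After move 2 (F'): F=WWGG U=WBRR R=GRYR D=OOYG L=OBOW
After move 3 (R'): R=RRGY U=WYRY F=WBGR D=OWYG B=GBOB
After move 4 (F'): F=BRWG U=WYRG R=WROY D=BWYG L=OYOR
After move 5 (U): U=RWGY F=WRWG R=GBOY B=OYOB L=BROR
After move 6 (R): R=OGYB U=RRGG F=WWWG D=BOYO B=YYWB
Query: U face = RRGG

Answer: R R G G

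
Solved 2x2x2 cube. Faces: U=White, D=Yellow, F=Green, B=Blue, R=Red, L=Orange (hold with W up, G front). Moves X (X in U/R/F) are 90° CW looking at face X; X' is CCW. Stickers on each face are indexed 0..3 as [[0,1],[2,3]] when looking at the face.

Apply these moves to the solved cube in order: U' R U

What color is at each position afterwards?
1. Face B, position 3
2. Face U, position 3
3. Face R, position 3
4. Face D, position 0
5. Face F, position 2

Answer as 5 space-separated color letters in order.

Answer: B O G Y G

Derivation:
After move 1 (U'): U=WWWW F=OOGG R=GGRR B=RRBB L=BBOO
After move 2 (R): R=RGRG U=WOWG F=OYGY D=YBYR B=WRWB
After move 3 (U): U=WWGO F=RGGY R=WRRG B=BBWB L=OYOO
Query 1: B[3] = B
Query 2: U[3] = O
Query 3: R[3] = G
Query 4: D[0] = Y
Query 5: F[2] = G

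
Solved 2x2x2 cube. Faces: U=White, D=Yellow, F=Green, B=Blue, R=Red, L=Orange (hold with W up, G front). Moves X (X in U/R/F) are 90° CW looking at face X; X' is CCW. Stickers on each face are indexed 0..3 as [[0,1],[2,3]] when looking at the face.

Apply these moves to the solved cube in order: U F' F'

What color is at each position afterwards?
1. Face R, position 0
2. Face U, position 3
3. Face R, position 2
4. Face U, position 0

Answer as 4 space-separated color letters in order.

After move 1 (U): U=WWWW F=RRGG R=BBRR B=OOBB L=GGOO
After move 2 (F'): F=RGRG U=WWBR R=YBYR D=GOYY L=GWOW
After move 3 (F'): F=GGRR U=WWYY R=OBGR D=WWYY L=GROB
Query 1: R[0] = O
Query 2: U[3] = Y
Query 3: R[2] = G
Query 4: U[0] = W

Answer: O Y G W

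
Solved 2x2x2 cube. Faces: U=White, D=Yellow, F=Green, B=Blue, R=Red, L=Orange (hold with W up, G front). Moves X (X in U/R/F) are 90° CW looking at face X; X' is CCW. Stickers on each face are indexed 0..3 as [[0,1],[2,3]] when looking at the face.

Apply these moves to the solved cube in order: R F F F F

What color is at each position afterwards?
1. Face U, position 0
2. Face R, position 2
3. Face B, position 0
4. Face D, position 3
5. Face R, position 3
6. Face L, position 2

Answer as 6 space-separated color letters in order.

Answer: W R W B R O

Derivation:
After move 1 (R): R=RRRR U=WGWG F=GYGY D=YBYB B=WBWB
After move 2 (F): F=GGYY U=WGOO R=WRGR D=RRYB L=OYOB
After move 3 (F): F=YGYG U=WGBY R=OROR D=GWYB L=OROR
After move 4 (F): F=YYGG U=WGRR R=BRYR D=OOYB L=OGOW
After move 5 (F): F=GYGY U=WGWG R=RRRR D=YBYB L=OOOO
Query 1: U[0] = W
Query 2: R[2] = R
Query 3: B[0] = W
Query 4: D[3] = B
Query 5: R[3] = R
Query 6: L[2] = O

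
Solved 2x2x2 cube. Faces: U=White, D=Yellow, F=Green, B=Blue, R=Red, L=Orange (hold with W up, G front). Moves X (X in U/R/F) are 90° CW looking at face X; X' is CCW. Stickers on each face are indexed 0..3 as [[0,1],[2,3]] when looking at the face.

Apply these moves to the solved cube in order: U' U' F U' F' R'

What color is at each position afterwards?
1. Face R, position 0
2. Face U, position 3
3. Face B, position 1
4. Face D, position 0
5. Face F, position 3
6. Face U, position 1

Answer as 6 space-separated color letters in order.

Answer: B W O G W B

Derivation:
After move 1 (U'): U=WWWW F=OOGG R=GGRR B=RRBB L=BBOO
After move 2 (U'): U=WWWW F=BBGG R=OORR B=GGBB L=RROO
After move 3 (F): F=GBGB U=WWOR R=WOWR D=ROYY L=RYOY
After move 4 (U'): U=WRWO F=RYGB R=GBWR B=WOBB L=GGOY
After move 5 (F'): F=YBRG U=WRGW R=OBRR D=GYYY L=GOOW
After move 6 (R'): R=BROR U=WBGW F=YRRW D=GBYG B=YOYB
Query 1: R[0] = B
Query 2: U[3] = W
Query 3: B[1] = O
Query 4: D[0] = G
Query 5: F[3] = W
Query 6: U[1] = B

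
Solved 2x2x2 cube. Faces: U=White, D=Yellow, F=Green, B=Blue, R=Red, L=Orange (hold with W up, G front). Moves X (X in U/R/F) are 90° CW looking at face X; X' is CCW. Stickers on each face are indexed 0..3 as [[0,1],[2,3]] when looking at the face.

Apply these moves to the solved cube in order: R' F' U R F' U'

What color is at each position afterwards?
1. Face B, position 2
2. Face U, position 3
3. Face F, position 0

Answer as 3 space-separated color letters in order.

Answer: W Y W

Derivation:
After move 1 (R'): R=RRRR U=WBWB F=GWGW D=YGYG B=YBYB
After move 2 (F'): F=WWGG U=WBRR R=GRYR D=OOYG L=OBOW
After move 3 (U): U=RWRB F=GRGG R=YBYR B=OBYB L=WWOW
After move 4 (R): R=YYRB U=RRRG F=GOGG D=OYYO B=BBWB
After move 5 (F'): F=OGGG U=RRYR R=YYOB D=WWYO L=WGOR
After move 6 (U'): U=RRRY F=WGGG R=OGOB B=YYWB L=BBOR
Query 1: B[2] = W
Query 2: U[3] = Y
Query 3: F[0] = W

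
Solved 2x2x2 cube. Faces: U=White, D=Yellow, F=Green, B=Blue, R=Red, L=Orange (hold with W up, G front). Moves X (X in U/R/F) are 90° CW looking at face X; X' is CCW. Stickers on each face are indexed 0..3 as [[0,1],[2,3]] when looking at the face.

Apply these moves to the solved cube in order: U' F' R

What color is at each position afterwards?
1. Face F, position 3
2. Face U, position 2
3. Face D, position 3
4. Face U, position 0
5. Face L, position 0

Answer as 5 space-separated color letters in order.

After move 1 (U'): U=WWWW F=OOGG R=GGRR B=RRBB L=BBOO
After move 2 (F'): F=OGOG U=WWGR R=YGYR D=BOYY L=BWOW
After move 3 (R): R=YYRG U=WGGG F=OOOY D=BBYR B=RRWB
Query 1: F[3] = Y
Query 2: U[2] = G
Query 3: D[3] = R
Query 4: U[0] = W
Query 5: L[0] = B

Answer: Y G R W B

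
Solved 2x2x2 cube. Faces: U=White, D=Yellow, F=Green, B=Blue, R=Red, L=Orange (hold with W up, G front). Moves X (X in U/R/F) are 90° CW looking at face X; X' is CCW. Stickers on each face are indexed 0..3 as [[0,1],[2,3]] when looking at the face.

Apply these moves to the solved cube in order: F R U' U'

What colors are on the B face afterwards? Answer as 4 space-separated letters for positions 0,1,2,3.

After move 1 (F): F=GGGG U=WWOO R=WRWR D=RRYY L=OYOY
After move 2 (R): R=WWRR U=WGOG F=GRGY D=RBYB B=OBWB
After move 3 (U'): U=GGWO F=OYGY R=GRRR B=WWWB L=OBOY
After move 4 (U'): U=GOGW F=OBGY R=OYRR B=GRWB L=WWOY
Query: B face = GRWB

Answer: G R W B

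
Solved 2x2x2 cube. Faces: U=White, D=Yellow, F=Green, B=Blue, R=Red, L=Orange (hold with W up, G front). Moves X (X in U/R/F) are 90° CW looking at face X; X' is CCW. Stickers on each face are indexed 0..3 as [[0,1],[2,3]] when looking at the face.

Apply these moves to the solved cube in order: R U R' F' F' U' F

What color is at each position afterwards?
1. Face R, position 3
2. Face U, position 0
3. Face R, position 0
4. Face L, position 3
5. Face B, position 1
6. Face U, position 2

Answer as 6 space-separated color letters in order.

After move 1 (R): R=RRRR U=WGWG F=GYGY D=YBYB B=WBWB
After move 2 (U): U=WWGG F=RRGY R=WBRR B=OOWB L=GYOO
After move 3 (R'): R=BRWR U=WWGO F=RWGG D=YRYY B=BOBB
After move 4 (F'): F=WGRG U=WWBW R=RRYR D=YOYY L=GOOG
After move 5 (F'): F=GGWR U=WWRY R=ORYR D=OGYY L=GWOB
After move 6 (U'): U=WYWR F=GWWR R=GGYR B=ORBB L=BOOB
After move 7 (F): F=WGRW U=WYBO R=WGRR D=YGYY L=BOOG
Query 1: R[3] = R
Query 2: U[0] = W
Query 3: R[0] = W
Query 4: L[3] = G
Query 5: B[1] = R
Query 6: U[2] = B

Answer: R W W G R B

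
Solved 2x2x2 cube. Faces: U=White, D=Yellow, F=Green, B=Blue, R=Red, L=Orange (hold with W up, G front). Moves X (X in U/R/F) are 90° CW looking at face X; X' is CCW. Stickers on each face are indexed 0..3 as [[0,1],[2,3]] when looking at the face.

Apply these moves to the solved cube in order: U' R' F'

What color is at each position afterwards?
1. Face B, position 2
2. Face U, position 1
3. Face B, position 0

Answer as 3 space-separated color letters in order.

After move 1 (U'): U=WWWW F=OOGG R=GGRR B=RRBB L=BBOO
After move 2 (R'): R=GRGR U=WBWR F=OWGW D=YOYG B=YRYB
After move 3 (F'): F=WWOG U=WBGG R=ORYR D=BOYG L=BROW
Query 1: B[2] = Y
Query 2: U[1] = B
Query 3: B[0] = Y

Answer: Y B Y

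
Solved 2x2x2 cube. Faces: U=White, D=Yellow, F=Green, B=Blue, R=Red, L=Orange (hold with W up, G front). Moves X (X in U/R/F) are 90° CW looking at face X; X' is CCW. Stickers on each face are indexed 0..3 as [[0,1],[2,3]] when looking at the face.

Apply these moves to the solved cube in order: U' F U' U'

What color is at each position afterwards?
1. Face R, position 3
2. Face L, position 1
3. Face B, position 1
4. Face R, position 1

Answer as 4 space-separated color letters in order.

Answer: R G O Y

Derivation:
After move 1 (U'): U=WWWW F=OOGG R=GGRR B=RRBB L=BBOO
After move 2 (F): F=GOGO U=WWOB R=WGWR D=RGYY L=BYOY
After move 3 (U'): U=WBWO F=BYGO R=GOWR B=WGBB L=RROY
After move 4 (U'): U=BOWW F=RRGO R=BYWR B=GOBB L=WGOY
Query 1: R[3] = R
Query 2: L[1] = G
Query 3: B[1] = O
Query 4: R[1] = Y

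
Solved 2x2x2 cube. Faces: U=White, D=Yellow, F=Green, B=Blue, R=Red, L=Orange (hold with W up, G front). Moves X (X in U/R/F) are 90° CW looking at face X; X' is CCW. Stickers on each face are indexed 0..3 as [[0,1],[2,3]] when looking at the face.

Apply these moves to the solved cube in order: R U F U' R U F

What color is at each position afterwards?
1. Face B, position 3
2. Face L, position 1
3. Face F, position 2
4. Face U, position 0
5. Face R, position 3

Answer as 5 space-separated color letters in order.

Answer: B R B W R

Derivation:
After move 1 (R): R=RRRR U=WGWG F=GYGY D=YBYB B=WBWB
After move 2 (U): U=WWGG F=RRGY R=WBRR B=OOWB L=GYOO
After move 3 (F): F=GRYR U=WWOY R=GBGR D=RWYB L=GYOB
After move 4 (U'): U=WYWO F=GYYR R=GRGR B=GBWB L=OOOB
After move 5 (R): R=GGRR U=WYWR F=GWYB D=RWYG B=OBYB
After move 6 (U): U=WWRY F=GGYB R=OBRR B=OOYB L=GWOB
After move 7 (F): F=YGBG U=WWBW R=RBYR D=ROYG L=GROW
Query 1: B[3] = B
Query 2: L[1] = R
Query 3: F[2] = B
Query 4: U[0] = W
Query 5: R[3] = R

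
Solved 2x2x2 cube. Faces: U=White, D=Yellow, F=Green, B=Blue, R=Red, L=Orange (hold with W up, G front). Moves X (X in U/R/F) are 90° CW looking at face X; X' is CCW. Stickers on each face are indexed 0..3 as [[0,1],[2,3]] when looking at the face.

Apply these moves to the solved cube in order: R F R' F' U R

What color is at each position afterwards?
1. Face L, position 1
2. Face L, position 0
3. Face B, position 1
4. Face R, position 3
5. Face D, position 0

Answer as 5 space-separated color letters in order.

Answer: O G W B Y

Derivation:
After move 1 (R): R=RRRR U=WGWG F=GYGY D=YBYB B=WBWB
After move 2 (F): F=GGYY U=WGOO R=WRGR D=RRYB L=OYOB
After move 3 (R'): R=RRWG U=WWOW F=GGYO D=RGYY B=BBRB
After move 4 (F'): F=GOGY U=WWRW R=GRRG D=YBYY L=OWOO
After move 5 (U): U=RWWW F=GRGY R=BBRG B=OWRB L=GOOO
After move 6 (R): R=RBGB U=RRWY F=GBGY D=YRYO B=WWWB
Query 1: L[1] = O
Query 2: L[0] = G
Query 3: B[1] = W
Query 4: R[3] = B
Query 5: D[0] = Y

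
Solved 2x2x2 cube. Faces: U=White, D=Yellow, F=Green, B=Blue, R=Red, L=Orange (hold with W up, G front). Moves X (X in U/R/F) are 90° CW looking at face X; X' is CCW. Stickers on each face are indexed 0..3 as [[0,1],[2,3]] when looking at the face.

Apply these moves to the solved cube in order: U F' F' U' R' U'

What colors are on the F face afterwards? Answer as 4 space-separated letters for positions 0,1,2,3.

After move 1 (U): U=WWWW F=RRGG R=BBRR B=OOBB L=GGOO
After move 2 (F'): F=RGRG U=WWBR R=YBYR D=GOYY L=GWOW
After move 3 (F'): F=GGRR U=WWYY R=OBGR D=WWYY L=GROB
After move 4 (U'): U=WYWY F=GRRR R=GGGR B=OBBB L=OOOB
After move 5 (R'): R=GRGG U=WBWO F=GYRY D=WRYR B=YBWB
After move 6 (U'): U=BOWW F=OORY R=GYGG B=GRWB L=YBOB
Query: F face = OORY

Answer: O O R Y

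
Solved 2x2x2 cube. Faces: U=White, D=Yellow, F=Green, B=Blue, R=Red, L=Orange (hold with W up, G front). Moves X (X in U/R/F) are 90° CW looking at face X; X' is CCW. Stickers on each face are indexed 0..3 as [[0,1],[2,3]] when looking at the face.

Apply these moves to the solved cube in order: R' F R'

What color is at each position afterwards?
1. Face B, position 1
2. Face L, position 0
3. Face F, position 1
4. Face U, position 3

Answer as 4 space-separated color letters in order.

Answer: B O B Y

Derivation:
After move 1 (R'): R=RRRR U=WBWB F=GWGW D=YGYG B=YBYB
After move 2 (F): F=GGWW U=WBOO R=WRBR D=RRYG L=OYOG
After move 3 (R'): R=RRWB U=WYOY F=GBWO D=RGYW B=GBRB
Query 1: B[1] = B
Query 2: L[0] = O
Query 3: F[1] = B
Query 4: U[3] = Y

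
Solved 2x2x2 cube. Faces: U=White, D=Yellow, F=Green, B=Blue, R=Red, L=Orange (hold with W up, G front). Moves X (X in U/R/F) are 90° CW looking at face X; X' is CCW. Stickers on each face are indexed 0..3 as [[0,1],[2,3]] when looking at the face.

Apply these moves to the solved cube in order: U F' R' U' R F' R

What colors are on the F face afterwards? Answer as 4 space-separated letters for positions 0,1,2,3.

After move 1 (U): U=WWWW F=RRGG R=BBRR B=OOBB L=GGOO
After move 2 (F'): F=RGRG U=WWBR R=YBYR D=GOYY L=GWOW
After move 3 (R'): R=BRYY U=WBBO F=RWRR D=GGYG B=YOOB
After move 4 (U'): U=BOWB F=GWRR R=RWYY B=BROB L=YOOW
After move 5 (R): R=YRYW U=BWWR F=GGRG D=GOYB B=BROB
After move 6 (F'): F=GGGR U=BWYY R=ORGW D=OWYB L=YROW
After move 7 (R): R=GOWR U=BGYR F=GWGB D=OOYB B=YRWB
Query: F face = GWGB

Answer: G W G B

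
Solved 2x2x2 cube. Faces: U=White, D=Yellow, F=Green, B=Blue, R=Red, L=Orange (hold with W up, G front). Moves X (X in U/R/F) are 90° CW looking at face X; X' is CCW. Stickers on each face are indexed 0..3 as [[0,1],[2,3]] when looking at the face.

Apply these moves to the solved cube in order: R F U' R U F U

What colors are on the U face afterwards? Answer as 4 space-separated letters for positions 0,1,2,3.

After move 1 (R): R=RRRR U=WGWG F=GYGY D=YBYB B=WBWB
After move 2 (F): F=GGYY U=WGOO R=WRGR D=RRYB L=OYOB
After move 3 (U'): U=GOWO F=OYYY R=GGGR B=WRWB L=WBOB
After move 4 (R): R=GGRG U=GYWY F=ORYB D=RWYW B=OROB
After move 5 (U): U=WGYY F=GGYB R=ORRG B=WBOB L=OROB
After move 6 (F): F=YGBG U=WGBR R=YRYG D=ROYW L=OROW
After move 7 (U): U=BWRG F=YRBG R=WBYG B=OROB L=YGOW
Query: U face = BWRG

Answer: B W R G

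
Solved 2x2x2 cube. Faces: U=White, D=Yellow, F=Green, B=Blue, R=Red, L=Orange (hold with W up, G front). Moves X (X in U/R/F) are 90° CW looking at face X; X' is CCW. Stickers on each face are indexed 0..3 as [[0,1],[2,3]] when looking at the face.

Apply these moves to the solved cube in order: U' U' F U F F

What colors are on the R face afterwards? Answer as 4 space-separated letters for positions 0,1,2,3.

After move 1 (U'): U=WWWW F=OOGG R=GGRR B=RRBB L=BBOO
After move 2 (U'): U=WWWW F=BBGG R=OORR B=GGBB L=RROO
After move 3 (F): F=GBGB U=WWOR R=WOWR D=ROYY L=RYOY
After move 4 (U): U=OWRW F=WOGB R=GGWR B=RYBB L=GBOY
After move 5 (F): F=GWBO U=OWYB R=RGWR D=WGYY L=GROO
After move 6 (F): F=BGOW U=OWOR R=YGBR D=WRYY L=GWOG
Query: R face = YGBR

Answer: Y G B R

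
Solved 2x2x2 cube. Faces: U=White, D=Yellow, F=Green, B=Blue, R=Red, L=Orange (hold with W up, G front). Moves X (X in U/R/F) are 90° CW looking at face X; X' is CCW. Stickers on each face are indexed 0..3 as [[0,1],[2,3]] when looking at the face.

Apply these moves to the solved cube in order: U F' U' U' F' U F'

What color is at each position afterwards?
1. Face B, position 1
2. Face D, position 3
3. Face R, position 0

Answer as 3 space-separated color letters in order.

After move 1 (U): U=WWWW F=RRGG R=BBRR B=OOBB L=GGOO
After move 2 (F'): F=RGRG U=WWBR R=YBYR D=GOYY L=GWOW
After move 3 (U'): U=WRWB F=GWRG R=RGYR B=YBBB L=OOOW
After move 4 (U'): U=RBWW F=OORG R=GWYR B=RGBB L=YBOW
After move 5 (F'): F=OGOR U=RBGY R=OWGR D=BWYY L=YWOW
After move 6 (U): U=GRYB F=OWOR R=RGGR B=YWBB L=OGOW
After move 7 (F'): F=WROO U=GRRG R=WGBR D=GWYY L=OBOY
Query 1: B[1] = W
Query 2: D[3] = Y
Query 3: R[0] = W

Answer: W Y W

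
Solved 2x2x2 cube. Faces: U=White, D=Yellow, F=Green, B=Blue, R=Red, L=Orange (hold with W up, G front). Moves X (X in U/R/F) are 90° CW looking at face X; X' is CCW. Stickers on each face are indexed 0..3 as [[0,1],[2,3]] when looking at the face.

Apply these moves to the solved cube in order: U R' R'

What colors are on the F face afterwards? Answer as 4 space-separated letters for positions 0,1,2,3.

After move 1 (U): U=WWWW F=RRGG R=BBRR B=OOBB L=GGOO
After move 2 (R'): R=BRBR U=WBWO F=RWGW D=YRYG B=YOYB
After move 3 (R'): R=RRBB U=WYWY F=RBGO D=YWYW B=GORB
Query: F face = RBGO

Answer: R B G O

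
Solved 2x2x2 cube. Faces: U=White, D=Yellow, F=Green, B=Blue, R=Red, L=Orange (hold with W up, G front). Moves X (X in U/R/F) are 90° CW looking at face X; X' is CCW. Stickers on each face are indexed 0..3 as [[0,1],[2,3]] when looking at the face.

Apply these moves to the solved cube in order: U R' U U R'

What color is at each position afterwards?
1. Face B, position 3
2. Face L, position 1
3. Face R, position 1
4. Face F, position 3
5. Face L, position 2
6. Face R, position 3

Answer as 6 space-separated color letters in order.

After move 1 (U): U=WWWW F=RRGG R=BBRR B=OOBB L=GGOO
After move 2 (R'): R=BRBR U=WBWO F=RWGW D=YRYG B=YOYB
After move 3 (U): U=WWOB F=BRGW R=YOBR B=GGYB L=RWOO
After move 4 (U): U=OWBW F=YOGW R=GGBR B=RWYB L=BROO
After move 5 (R'): R=GRGB U=OYBR F=YWGW D=YOYW B=GWRB
Query 1: B[3] = B
Query 2: L[1] = R
Query 3: R[1] = R
Query 4: F[3] = W
Query 5: L[2] = O
Query 6: R[3] = B

Answer: B R R W O B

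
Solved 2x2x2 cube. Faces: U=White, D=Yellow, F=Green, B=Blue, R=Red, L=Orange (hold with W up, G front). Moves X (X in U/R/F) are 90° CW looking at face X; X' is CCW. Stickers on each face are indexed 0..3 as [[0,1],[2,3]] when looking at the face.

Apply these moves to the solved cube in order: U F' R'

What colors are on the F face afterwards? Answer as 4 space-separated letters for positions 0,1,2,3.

Answer: R W R R

Derivation:
After move 1 (U): U=WWWW F=RRGG R=BBRR B=OOBB L=GGOO
After move 2 (F'): F=RGRG U=WWBR R=YBYR D=GOYY L=GWOW
After move 3 (R'): R=BRYY U=WBBO F=RWRR D=GGYG B=YOOB
Query: F face = RWRR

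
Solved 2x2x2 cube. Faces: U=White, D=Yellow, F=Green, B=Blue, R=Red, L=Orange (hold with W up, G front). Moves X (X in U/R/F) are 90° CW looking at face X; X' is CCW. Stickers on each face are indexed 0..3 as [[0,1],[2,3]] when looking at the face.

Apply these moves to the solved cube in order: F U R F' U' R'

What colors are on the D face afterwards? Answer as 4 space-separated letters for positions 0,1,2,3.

After move 1 (F): F=GGGG U=WWOO R=WRWR D=RRYY L=OYOY
After move 2 (U): U=OWOW F=WRGG R=BBWR B=OYBB L=GGOY
After move 3 (R): R=WBRB U=OROG F=WRGY D=RBYO B=WYWB
After move 4 (F'): F=RYWG U=ORWR R=BBRB D=GYYO L=GGOO
After move 5 (U'): U=RROW F=GGWG R=RYRB B=BBWB L=WYOO
After move 6 (R'): R=YBRR U=RWOB F=GRWW D=GGYG B=OBYB
Query: D face = GGYG

Answer: G G Y G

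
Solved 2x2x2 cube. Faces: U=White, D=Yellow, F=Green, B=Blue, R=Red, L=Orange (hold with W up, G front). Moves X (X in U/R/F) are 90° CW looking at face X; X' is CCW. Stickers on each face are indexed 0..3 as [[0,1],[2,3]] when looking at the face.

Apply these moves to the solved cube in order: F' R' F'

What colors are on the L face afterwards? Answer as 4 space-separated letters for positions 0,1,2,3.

After move 1 (F'): F=GGGG U=WWRR R=YRYR D=OOYY L=OWOW
After move 2 (R'): R=RRYY U=WBRB F=GWGR D=OGYG B=YBOB
After move 3 (F'): F=WRGG U=WBRY R=GROY D=WWYG L=OBOR
Query: L face = OBOR

Answer: O B O R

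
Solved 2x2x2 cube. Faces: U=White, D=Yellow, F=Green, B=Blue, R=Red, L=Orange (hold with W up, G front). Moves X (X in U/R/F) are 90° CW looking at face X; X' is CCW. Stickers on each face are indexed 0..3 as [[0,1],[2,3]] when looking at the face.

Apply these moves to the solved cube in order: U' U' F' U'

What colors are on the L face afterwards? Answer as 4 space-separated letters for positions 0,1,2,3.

Answer: G G O W

Derivation:
After move 1 (U'): U=WWWW F=OOGG R=GGRR B=RRBB L=BBOO
After move 2 (U'): U=WWWW F=BBGG R=OORR B=GGBB L=RROO
After move 3 (F'): F=BGBG U=WWOR R=YOYR D=ROYY L=RWOW
After move 4 (U'): U=WRWO F=RWBG R=BGYR B=YOBB L=GGOW
Query: L face = GGOW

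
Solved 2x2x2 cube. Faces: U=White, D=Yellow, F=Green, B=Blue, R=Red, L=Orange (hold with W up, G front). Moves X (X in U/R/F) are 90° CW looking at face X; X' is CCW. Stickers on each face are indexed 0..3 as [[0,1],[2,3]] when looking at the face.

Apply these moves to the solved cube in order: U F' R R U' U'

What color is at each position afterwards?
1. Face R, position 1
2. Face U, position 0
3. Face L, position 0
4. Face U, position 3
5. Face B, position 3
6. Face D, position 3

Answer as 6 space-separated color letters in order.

Answer: W Y R W B R

Derivation:
After move 1 (U): U=WWWW F=RRGG R=BBRR B=OOBB L=GGOO
After move 2 (F'): F=RGRG U=WWBR R=YBYR D=GOYY L=GWOW
After move 3 (R): R=YYRB U=WGBG F=RORY D=GBYO B=ROWB
After move 4 (R): R=RYBY U=WOBY F=RBRO D=GWYR B=GOGB
After move 5 (U'): U=OYWB F=GWRO R=RBBY B=RYGB L=GOOW
After move 6 (U'): U=YBOW F=GORO R=GWBY B=RBGB L=RYOW
Query 1: R[1] = W
Query 2: U[0] = Y
Query 3: L[0] = R
Query 4: U[3] = W
Query 5: B[3] = B
Query 6: D[3] = R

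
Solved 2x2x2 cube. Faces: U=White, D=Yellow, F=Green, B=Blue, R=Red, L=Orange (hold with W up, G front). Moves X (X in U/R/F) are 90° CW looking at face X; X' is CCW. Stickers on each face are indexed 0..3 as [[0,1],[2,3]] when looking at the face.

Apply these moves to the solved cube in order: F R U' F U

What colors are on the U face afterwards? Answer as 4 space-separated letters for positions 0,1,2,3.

Answer: Y G B G

Derivation:
After move 1 (F): F=GGGG U=WWOO R=WRWR D=RRYY L=OYOY
After move 2 (R): R=WWRR U=WGOG F=GRGY D=RBYB B=OBWB
After move 3 (U'): U=GGWO F=OYGY R=GRRR B=WWWB L=OBOY
After move 4 (F): F=GOYY U=GGYB R=WROR D=RGYB L=OROB
After move 5 (U): U=YGBG F=WRYY R=WWOR B=ORWB L=GOOB
Query: U face = YGBG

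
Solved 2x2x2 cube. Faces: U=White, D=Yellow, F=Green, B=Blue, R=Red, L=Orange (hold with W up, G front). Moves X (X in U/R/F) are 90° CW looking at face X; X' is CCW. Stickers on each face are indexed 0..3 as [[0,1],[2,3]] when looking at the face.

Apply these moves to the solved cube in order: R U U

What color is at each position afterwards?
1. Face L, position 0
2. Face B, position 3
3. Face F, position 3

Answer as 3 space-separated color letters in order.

After move 1 (R): R=RRRR U=WGWG F=GYGY D=YBYB B=WBWB
After move 2 (U): U=WWGG F=RRGY R=WBRR B=OOWB L=GYOO
After move 3 (U): U=GWGW F=WBGY R=OORR B=GYWB L=RROO
Query 1: L[0] = R
Query 2: B[3] = B
Query 3: F[3] = Y

Answer: R B Y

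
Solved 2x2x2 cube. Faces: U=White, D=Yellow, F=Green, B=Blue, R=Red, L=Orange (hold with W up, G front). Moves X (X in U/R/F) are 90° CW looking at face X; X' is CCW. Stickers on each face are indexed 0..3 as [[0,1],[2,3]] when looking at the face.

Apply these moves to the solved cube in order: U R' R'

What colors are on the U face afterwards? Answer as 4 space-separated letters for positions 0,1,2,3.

After move 1 (U): U=WWWW F=RRGG R=BBRR B=OOBB L=GGOO
After move 2 (R'): R=BRBR U=WBWO F=RWGW D=YRYG B=YOYB
After move 3 (R'): R=RRBB U=WYWY F=RBGO D=YWYW B=GORB
Query: U face = WYWY

Answer: W Y W Y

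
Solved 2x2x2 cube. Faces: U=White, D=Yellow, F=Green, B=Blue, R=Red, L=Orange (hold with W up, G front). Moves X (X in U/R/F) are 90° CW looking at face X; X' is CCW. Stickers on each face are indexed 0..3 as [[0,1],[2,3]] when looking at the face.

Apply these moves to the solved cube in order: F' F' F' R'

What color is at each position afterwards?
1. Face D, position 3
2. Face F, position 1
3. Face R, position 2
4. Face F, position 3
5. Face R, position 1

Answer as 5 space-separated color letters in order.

After move 1 (F'): F=GGGG U=WWRR R=YRYR D=OOYY L=OWOW
After move 2 (F'): F=GGGG U=WWYY R=OROR D=WWYY L=OROR
After move 3 (F'): F=GGGG U=WWOO R=WRWR D=RRYY L=OYOY
After move 4 (R'): R=RRWW U=WBOB F=GWGO D=RGYG B=YBRB
Query 1: D[3] = G
Query 2: F[1] = W
Query 3: R[2] = W
Query 4: F[3] = O
Query 5: R[1] = R

Answer: G W W O R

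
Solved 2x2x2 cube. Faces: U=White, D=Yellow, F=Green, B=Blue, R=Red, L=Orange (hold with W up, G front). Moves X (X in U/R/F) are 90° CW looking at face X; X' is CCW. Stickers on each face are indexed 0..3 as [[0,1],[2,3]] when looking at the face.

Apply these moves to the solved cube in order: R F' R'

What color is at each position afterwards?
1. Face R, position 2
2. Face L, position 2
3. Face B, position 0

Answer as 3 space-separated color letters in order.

After move 1 (R): R=RRRR U=WGWG F=GYGY D=YBYB B=WBWB
After move 2 (F'): F=YYGG U=WGRR R=BRYR D=OOYB L=OGOW
After move 3 (R'): R=RRBY U=WWRW F=YGGR D=OYYG B=BBOB
Query 1: R[2] = B
Query 2: L[2] = O
Query 3: B[0] = B

Answer: B O B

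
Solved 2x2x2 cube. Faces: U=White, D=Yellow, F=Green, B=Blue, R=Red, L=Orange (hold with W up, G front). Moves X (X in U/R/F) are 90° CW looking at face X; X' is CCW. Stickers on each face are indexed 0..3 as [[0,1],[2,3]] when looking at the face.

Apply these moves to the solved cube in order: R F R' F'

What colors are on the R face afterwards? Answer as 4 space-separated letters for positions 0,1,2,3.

After move 1 (R): R=RRRR U=WGWG F=GYGY D=YBYB B=WBWB
After move 2 (F): F=GGYY U=WGOO R=WRGR D=RRYB L=OYOB
After move 3 (R'): R=RRWG U=WWOW F=GGYO D=RGYY B=BBRB
After move 4 (F'): F=GOGY U=WWRW R=GRRG D=YBYY L=OWOO
Query: R face = GRRG

Answer: G R R G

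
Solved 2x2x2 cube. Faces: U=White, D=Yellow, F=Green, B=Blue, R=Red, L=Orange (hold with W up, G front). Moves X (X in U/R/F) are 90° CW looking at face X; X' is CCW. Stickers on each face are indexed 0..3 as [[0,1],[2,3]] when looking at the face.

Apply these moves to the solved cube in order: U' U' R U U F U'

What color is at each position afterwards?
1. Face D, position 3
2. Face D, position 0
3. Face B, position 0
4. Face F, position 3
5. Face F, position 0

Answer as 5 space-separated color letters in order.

Answer: G R B G R

Derivation:
After move 1 (U'): U=WWWW F=OOGG R=GGRR B=RRBB L=BBOO
After move 2 (U'): U=WWWW F=BBGG R=OORR B=GGBB L=RROO
After move 3 (R): R=RORO U=WBWG F=BYGY D=YBYG B=WGWB
After move 4 (U): U=WWGB F=ROGY R=WGRO B=RRWB L=BYOO
After move 5 (U): U=GWBW F=WGGY R=RRRO B=BYWB L=ROOO
After move 6 (F): F=GWYG U=GWOO R=BRWO D=RRYG L=RYOB
After move 7 (U'): U=WOGO F=RYYG R=GWWO B=BRWB L=BYOB
Query 1: D[3] = G
Query 2: D[0] = R
Query 3: B[0] = B
Query 4: F[3] = G
Query 5: F[0] = R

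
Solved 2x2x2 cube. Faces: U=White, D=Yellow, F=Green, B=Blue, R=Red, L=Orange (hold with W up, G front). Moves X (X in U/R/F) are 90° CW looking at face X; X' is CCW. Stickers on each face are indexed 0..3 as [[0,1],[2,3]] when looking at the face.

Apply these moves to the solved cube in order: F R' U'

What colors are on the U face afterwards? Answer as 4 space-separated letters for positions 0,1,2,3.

After move 1 (F): F=GGGG U=WWOO R=WRWR D=RRYY L=OYOY
After move 2 (R'): R=RRWW U=WBOB F=GWGO D=RGYG B=YBRB
After move 3 (U'): U=BBWO F=OYGO R=GWWW B=RRRB L=YBOY
Query: U face = BBWO

Answer: B B W O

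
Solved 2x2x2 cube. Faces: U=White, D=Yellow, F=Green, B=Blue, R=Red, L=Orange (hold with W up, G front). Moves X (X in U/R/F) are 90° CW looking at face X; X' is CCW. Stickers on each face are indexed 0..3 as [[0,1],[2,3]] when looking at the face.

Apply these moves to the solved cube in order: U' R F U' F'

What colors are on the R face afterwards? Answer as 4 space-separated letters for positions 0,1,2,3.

Answer: R O R G

Derivation:
After move 1 (U'): U=WWWW F=OOGG R=GGRR B=RRBB L=BBOO
After move 2 (R): R=RGRG U=WOWG F=OYGY D=YBYR B=WRWB
After move 3 (F): F=GOYY U=WOOB R=WGGG D=RRYR L=BYOB
After move 4 (U'): U=OBWO F=BYYY R=GOGG B=WGWB L=WROB
After move 5 (F'): F=YYBY U=OBGG R=RORG D=RBYR L=WOOW
Query: R face = RORG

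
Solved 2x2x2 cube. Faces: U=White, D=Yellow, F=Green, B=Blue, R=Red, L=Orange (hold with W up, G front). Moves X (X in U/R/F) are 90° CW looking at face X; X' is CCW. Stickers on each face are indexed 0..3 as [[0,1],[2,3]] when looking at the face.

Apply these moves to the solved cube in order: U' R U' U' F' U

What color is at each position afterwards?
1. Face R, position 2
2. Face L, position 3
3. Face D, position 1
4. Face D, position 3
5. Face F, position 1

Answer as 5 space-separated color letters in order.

After move 1 (U'): U=WWWW F=OOGG R=GGRR B=RRBB L=BBOO
After move 2 (R): R=RGRG U=WOWG F=OYGY D=YBYR B=WRWB
After move 3 (U'): U=OGWW F=BBGY R=OYRG B=RGWB L=WROO
After move 4 (U'): U=GWOW F=WRGY R=BBRG B=OYWB L=RGOO
After move 5 (F'): F=RYWG U=GWBR R=BBYG D=GOYR L=RWOO
After move 6 (U): U=BGRW F=BBWG R=OYYG B=RWWB L=RYOO
Query 1: R[2] = Y
Query 2: L[3] = O
Query 3: D[1] = O
Query 4: D[3] = R
Query 5: F[1] = B

Answer: Y O O R B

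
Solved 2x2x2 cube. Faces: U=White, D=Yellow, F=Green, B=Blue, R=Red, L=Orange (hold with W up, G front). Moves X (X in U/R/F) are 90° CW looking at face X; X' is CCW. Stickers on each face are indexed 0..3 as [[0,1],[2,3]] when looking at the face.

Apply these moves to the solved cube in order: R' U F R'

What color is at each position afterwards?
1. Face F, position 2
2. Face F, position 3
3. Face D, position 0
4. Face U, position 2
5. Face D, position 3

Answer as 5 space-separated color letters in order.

Answer: W W R O R

Derivation:
After move 1 (R'): R=RRRR U=WBWB F=GWGW D=YGYG B=YBYB
After move 2 (U): U=WWBB F=RRGW R=YBRR B=OOYB L=GWOO
After move 3 (F): F=GRWR U=WWOW R=BBBR D=RYYG L=GYOG
After move 4 (R'): R=BRBB U=WYOO F=GWWW D=RRYR B=GOYB
Query 1: F[2] = W
Query 2: F[3] = W
Query 3: D[0] = R
Query 4: U[2] = O
Query 5: D[3] = R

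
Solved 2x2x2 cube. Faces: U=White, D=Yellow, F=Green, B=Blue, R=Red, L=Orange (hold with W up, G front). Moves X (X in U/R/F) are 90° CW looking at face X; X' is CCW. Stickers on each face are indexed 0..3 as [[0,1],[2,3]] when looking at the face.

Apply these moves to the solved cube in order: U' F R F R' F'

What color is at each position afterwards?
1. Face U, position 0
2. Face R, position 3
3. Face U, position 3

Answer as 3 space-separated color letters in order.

Answer: W O O

Derivation:
After move 1 (U'): U=WWWW F=OOGG R=GGRR B=RRBB L=BBOO
After move 2 (F): F=GOGO U=WWOB R=WGWR D=RGYY L=BYOY
After move 3 (R): R=WWRG U=WOOO F=GGGY D=RBYR B=BRWB
After move 4 (F): F=GGYG U=WOYY R=OWOG D=RWYR L=BROB
After move 5 (R'): R=WGOO U=WWYB F=GOYY D=RGYG B=RRWB
After move 6 (F'): F=OYGY U=WWWO R=GGRO D=RBYG L=BBOY
Query 1: U[0] = W
Query 2: R[3] = O
Query 3: U[3] = O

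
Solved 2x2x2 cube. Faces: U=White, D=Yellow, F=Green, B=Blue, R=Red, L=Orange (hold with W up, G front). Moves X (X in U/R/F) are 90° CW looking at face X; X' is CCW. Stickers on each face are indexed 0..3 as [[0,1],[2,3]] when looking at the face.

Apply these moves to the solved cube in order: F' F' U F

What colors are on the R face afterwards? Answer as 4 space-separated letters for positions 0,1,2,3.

Answer: Y B W R

Derivation:
After move 1 (F'): F=GGGG U=WWRR R=YRYR D=OOYY L=OWOW
After move 2 (F'): F=GGGG U=WWYY R=OROR D=WWYY L=OROR
After move 3 (U): U=YWYW F=ORGG R=BBOR B=ORBB L=GGOR
After move 4 (F): F=GOGR U=YWRG R=YBWR D=OBYY L=GWOW
Query: R face = YBWR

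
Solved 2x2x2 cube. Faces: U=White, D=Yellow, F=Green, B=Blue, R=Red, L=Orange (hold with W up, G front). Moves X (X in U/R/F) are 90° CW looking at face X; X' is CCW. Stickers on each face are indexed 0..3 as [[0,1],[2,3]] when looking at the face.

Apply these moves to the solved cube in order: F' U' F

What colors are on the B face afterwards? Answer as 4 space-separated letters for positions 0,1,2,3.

After move 1 (F'): F=GGGG U=WWRR R=YRYR D=OOYY L=OWOW
After move 2 (U'): U=WRWR F=OWGG R=GGYR B=YRBB L=BBOW
After move 3 (F): F=GOGW U=WRWB R=WGRR D=YGYY L=BOOO
Query: B face = YRBB

Answer: Y R B B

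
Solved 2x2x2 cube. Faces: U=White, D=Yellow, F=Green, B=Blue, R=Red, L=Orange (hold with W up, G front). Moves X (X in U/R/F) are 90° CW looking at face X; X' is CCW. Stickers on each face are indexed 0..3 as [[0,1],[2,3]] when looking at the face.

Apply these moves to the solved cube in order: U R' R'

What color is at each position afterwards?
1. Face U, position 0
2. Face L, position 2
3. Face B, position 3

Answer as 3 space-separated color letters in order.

Answer: W O B

Derivation:
After move 1 (U): U=WWWW F=RRGG R=BBRR B=OOBB L=GGOO
After move 2 (R'): R=BRBR U=WBWO F=RWGW D=YRYG B=YOYB
After move 3 (R'): R=RRBB U=WYWY F=RBGO D=YWYW B=GORB
Query 1: U[0] = W
Query 2: L[2] = O
Query 3: B[3] = B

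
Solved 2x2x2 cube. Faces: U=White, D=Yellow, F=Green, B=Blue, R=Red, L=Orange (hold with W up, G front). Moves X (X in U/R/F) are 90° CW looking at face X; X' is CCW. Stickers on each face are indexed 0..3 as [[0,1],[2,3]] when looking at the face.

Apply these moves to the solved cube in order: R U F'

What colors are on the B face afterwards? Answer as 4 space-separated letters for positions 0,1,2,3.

Answer: O O W B

Derivation:
After move 1 (R): R=RRRR U=WGWG F=GYGY D=YBYB B=WBWB
After move 2 (U): U=WWGG F=RRGY R=WBRR B=OOWB L=GYOO
After move 3 (F'): F=RYRG U=WWWR R=BBYR D=YOYB L=GGOG
Query: B face = OOWB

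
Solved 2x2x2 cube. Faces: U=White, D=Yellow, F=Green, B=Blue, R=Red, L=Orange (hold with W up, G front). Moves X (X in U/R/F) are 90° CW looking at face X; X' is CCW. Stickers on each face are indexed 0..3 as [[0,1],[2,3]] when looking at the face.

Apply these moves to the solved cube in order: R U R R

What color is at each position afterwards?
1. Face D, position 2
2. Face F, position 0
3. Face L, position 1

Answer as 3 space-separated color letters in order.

After move 1 (R): R=RRRR U=WGWG F=GYGY D=YBYB B=WBWB
After move 2 (U): U=WWGG F=RRGY R=WBRR B=OOWB L=GYOO
After move 3 (R): R=RWRB U=WRGY F=RBGB D=YWYO B=GOWB
After move 4 (R): R=RRBW U=WBGB F=RWGO D=YWYG B=YORB
Query 1: D[2] = Y
Query 2: F[0] = R
Query 3: L[1] = Y

Answer: Y R Y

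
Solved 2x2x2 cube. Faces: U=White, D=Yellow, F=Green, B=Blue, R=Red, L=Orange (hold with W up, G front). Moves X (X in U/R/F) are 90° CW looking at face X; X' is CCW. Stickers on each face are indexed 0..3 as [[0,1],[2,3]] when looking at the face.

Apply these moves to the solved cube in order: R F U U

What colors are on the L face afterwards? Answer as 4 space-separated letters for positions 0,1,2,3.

After move 1 (R): R=RRRR U=WGWG F=GYGY D=YBYB B=WBWB
After move 2 (F): F=GGYY U=WGOO R=WRGR D=RRYB L=OYOB
After move 3 (U): U=OWOG F=WRYY R=WBGR B=OYWB L=GGOB
After move 4 (U): U=OOGW F=WBYY R=OYGR B=GGWB L=WROB
Query: L face = WROB

Answer: W R O B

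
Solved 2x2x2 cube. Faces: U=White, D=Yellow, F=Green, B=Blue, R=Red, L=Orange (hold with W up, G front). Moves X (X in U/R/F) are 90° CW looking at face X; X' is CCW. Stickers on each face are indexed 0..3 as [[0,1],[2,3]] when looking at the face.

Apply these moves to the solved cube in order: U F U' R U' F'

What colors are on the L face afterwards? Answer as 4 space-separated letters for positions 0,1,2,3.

After move 1 (U): U=WWWW F=RRGG R=BBRR B=OOBB L=GGOO
After move 2 (F): F=GRGR U=WWOG R=WBWR D=RBYY L=GYOY
After move 3 (U'): U=WGWO F=GYGR R=GRWR B=WBBB L=OOOY
After move 4 (R): R=WGRR U=WYWR F=GBGY D=RBYW B=OBGB
After move 5 (U'): U=YRWW F=OOGY R=GBRR B=WGGB L=OBOY
After move 6 (F'): F=OYOG U=YRGR R=BBRR D=BYYW L=OWOW
Query: L face = OWOW

Answer: O W O W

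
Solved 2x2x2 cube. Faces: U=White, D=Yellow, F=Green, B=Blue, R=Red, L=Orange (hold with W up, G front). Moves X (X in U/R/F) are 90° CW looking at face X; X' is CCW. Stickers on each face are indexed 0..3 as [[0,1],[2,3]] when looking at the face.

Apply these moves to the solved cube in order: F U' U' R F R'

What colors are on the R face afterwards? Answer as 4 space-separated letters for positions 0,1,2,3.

Answer: O Y W G

Derivation:
After move 1 (F): F=GGGG U=WWOO R=WRWR D=RRYY L=OYOY
After move 2 (U'): U=WOWO F=OYGG R=GGWR B=WRBB L=BBOY
After move 3 (U'): U=OOWW F=BBGG R=OYWR B=GGBB L=WROY
After move 4 (R): R=WORY U=OBWG F=BRGY D=RBYG B=WGOB
After move 5 (F): F=GBYR U=OBYR R=WOGY D=RWYG L=WROB
After move 6 (R'): R=OYWG U=OOYW F=GBYR D=RBYR B=GGWB
Query: R face = OYWG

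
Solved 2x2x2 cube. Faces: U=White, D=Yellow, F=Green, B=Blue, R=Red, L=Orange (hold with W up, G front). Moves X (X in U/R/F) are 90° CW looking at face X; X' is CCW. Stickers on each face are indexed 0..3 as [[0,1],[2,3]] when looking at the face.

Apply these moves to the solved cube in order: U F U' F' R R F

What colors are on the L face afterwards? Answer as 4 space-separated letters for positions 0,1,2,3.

After move 1 (U): U=WWWW F=RRGG R=BBRR B=OOBB L=GGOO
After move 2 (F): F=GRGR U=WWOG R=WBWR D=RBYY L=GYOY
After move 3 (U'): U=WGWO F=GYGR R=GRWR B=WBBB L=OOOY
After move 4 (F'): F=YRGG U=WGGW R=BRRR D=OYYY L=OOOW
After move 5 (R): R=RBRR U=WRGG F=YYGY D=OBYW B=WBGB
After move 6 (R): R=RRRB U=WYGY F=YBGW D=OGYW B=GBRB
After move 7 (F): F=GYWB U=WYWO R=GRYB D=RRYW L=OOOG
Query: L face = OOOG

Answer: O O O G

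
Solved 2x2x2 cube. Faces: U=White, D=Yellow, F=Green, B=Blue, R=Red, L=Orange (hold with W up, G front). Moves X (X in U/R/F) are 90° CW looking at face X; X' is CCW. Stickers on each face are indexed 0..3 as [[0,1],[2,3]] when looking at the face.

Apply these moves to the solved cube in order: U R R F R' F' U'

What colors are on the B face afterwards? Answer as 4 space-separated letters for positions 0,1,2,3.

Answer: R B R B

Derivation:
After move 1 (U): U=WWWW F=RRGG R=BBRR B=OOBB L=GGOO
After move 2 (R): R=RBRB U=WRWG F=RYGY D=YBYO B=WOWB
After move 3 (R): R=RRBB U=WYWY F=RBGO D=YWYW B=GORB
After move 4 (F): F=GROB U=WYOG R=WRYB D=BRYW L=GYOW
After move 5 (R'): R=RBWY U=WROG F=GYOG D=BRYB B=WORB
After move 6 (F'): F=YGGO U=WRRW R=RBBY D=YWYB L=GGOO
After move 7 (U'): U=RWWR F=GGGO R=YGBY B=RBRB L=WOOO
Query: B face = RBRB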